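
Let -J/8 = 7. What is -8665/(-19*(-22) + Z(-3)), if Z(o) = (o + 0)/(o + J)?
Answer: -102247/4933 ≈ -20.727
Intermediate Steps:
J = -56 (J = -8*7 = -56)
Z(o) = o/(-56 + o) (Z(o) = (o + 0)/(o - 56) = o/(-56 + o))
-8665/(-19*(-22) + Z(-3)) = -8665/(-19*(-22) - 3/(-56 - 3)) = -8665/(418 - 3/(-59)) = -8665/(418 - 3*(-1/59)) = -8665/(418 + 3/59) = -8665/24665/59 = -8665*59/24665 = -102247/4933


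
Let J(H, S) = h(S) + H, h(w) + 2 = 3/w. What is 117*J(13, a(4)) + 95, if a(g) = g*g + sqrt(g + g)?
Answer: 43544/31 - 351*sqrt(2)/124 ≈ 1400.6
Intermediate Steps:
a(g) = g**2 + sqrt(2)*sqrt(g) (a(g) = g**2 + sqrt(2*g) = g**2 + sqrt(2)*sqrt(g))
h(w) = -2 + 3/w
J(H, S) = -2 + H + 3/S (J(H, S) = (-2 + 3/S) + H = -2 + H + 3/S)
117*J(13, a(4)) + 95 = 117*(-2 + 13 + 3/(4**2 + sqrt(2)*sqrt(4))) + 95 = 117*(-2 + 13 + 3/(16 + sqrt(2)*2)) + 95 = 117*(-2 + 13 + 3/(16 + 2*sqrt(2))) + 95 = 117*(11 + 3/(16 + 2*sqrt(2))) + 95 = (1287 + 351/(16 + 2*sqrt(2))) + 95 = 1382 + 351/(16 + 2*sqrt(2))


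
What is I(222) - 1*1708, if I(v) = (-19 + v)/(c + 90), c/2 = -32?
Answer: -44205/26 ≈ -1700.2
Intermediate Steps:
c = -64 (c = 2*(-32) = -64)
I(v) = -19/26 + v/26 (I(v) = (-19 + v)/(-64 + 90) = (-19 + v)/26 = (-19 + v)*(1/26) = -19/26 + v/26)
I(222) - 1*1708 = (-19/26 + (1/26)*222) - 1*1708 = (-19/26 + 111/13) - 1708 = 203/26 - 1708 = -44205/26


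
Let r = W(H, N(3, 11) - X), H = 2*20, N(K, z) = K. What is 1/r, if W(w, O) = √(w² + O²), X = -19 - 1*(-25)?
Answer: √1609/1609 ≈ 0.024930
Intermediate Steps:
X = 6 (X = -19 + 25 = 6)
H = 40
W(w, O) = √(O² + w²)
r = √1609 (r = √((3 - 1*6)² + 40²) = √((3 - 6)² + 1600) = √((-3)² + 1600) = √(9 + 1600) = √1609 ≈ 40.112)
1/r = 1/(√1609) = √1609/1609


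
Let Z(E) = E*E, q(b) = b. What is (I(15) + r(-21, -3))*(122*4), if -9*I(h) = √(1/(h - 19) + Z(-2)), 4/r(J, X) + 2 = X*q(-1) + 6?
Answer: 1952/7 - 244*√15/9 ≈ 173.86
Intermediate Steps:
Z(E) = E²
r(J, X) = 4/(4 - X) (r(J, X) = 4/(-2 + (X*(-1) + 6)) = 4/(-2 + (-X + 6)) = 4/(-2 + (6 - X)) = 4/(4 - X))
I(h) = -√(4 + 1/(-19 + h))/9 (I(h) = -√(1/(h - 19) + (-2)²)/9 = -√(1/(-19 + h) + 4)/9 = -√(4 + 1/(-19 + h))/9)
(I(15) + r(-21, -3))*(122*4) = (-√15*√(-1/(-19 + 15))/9 + 4/(4 - 1*(-3)))*(122*4) = (-√15*√(-1/(-4))/9 + 4/(4 + 3))*488 = (-√15/2/9 + 4/7)*488 = (-√15/18 + 4*(⅐))*488 = (-√15/18 + 4/7)*488 = (4/7 - √15/18)*488 = 1952/7 - 244*√15/9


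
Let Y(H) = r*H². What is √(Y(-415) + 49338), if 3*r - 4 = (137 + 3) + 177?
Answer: √18477413 ≈ 4298.5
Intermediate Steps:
r = 107 (r = 4/3 + ((137 + 3) + 177)/3 = 4/3 + (140 + 177)/3 = 4/3 + (⅓)*317 = 4/3 + 317/3 = 107)
Y(H) = 107*H²
√(Y(-415) + 49338) = √(107*(-415)² + 49338) = √(107*172225 + 49338) = √(18428075 + 49338) = √18477413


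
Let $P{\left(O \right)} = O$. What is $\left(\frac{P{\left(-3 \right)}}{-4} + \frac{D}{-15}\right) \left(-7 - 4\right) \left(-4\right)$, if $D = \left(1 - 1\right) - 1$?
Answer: $\frac{539}{15} \approx 35.933$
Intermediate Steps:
$D = -1$ ($D = 0 - 1 = -1$)
$\left(\frac{P{\left(-3 \right)}}{-4} + \frac{D}{-15}\right) \left(-7 - 4\right) \left(-4\right) = \left(- \frac{3}{-4} - \frac{1}{-15}\right) \left(-7 - 4\right) \left(-4\right) = \left(\left(-3\right) \left(- \frac{1}{4}\right) - - \frac{1}{15}\right) \left(\left(-11\right) \left(-4\right)\right) = \left(\frac{3}{4} + \frac{1}{15}\right) 44 = \frac{49}{60} \cdot 44 = \frac{539}{15}$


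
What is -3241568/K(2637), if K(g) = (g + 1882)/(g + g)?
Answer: -17096029632/4519 ≈ -3.7831e+6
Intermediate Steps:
K(g) = (1882 + g)/(2*g) (K(g) = (1882 + g)/((2*g)) = (1882 + g)*(1/(2*g)) = (1882 + g)/(2*g))
-3241568/K(2637) = -3241568*5274/(1882 + 2637) = -3241568/((½)*(1/2637)*4519) = -3241568/4519/5274 = -3241568*5274/4519 = -17096029632/4519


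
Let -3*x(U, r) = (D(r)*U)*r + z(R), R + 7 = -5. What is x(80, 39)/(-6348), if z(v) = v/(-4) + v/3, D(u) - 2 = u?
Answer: 127919/19044 ≈ 6.7170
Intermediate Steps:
R = -12 (R = -7 - 5 = -12)
D(u) = 2 + u
z(v) = v/12 (z(v) = v*(-1/4) + v*(1/3) = -v/4 + v/3 = v/12)
x(U, r) = 1/3 - U*r*(2 + r)/3 (x(U, r) = -(((2 + r)*U)*r + (1/12)*(-12))/3 = -((U*(2 + r))*r - 1)/3 = -(U*r*(2 + r) - 1)/3 = -(-1 + U*r*(2 + r))/3 = 1/3 - U*r*(2 + r)/3)
x(80, 39)/(-6348) = (1/3 - 1/3*80*39*(2 + 39))/(-6348) = (1/3 - 1/3*80*39*41)*(-1/6348) = (1/3 - 42640)*(-1/6348) = -127919/3*(-1/6348) = 127919/19044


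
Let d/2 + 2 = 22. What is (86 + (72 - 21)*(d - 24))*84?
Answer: 75768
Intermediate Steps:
d = 40 (d = -4 + 2*22 = -4 + 44 = 40)
(86 + (72 - 21)*(d - 24))*84 = (86 + (72 - 21)*(40 - 24))*84 = (86 + 51*16)*84 = (86 + 816)*84 = 902*84 = 75768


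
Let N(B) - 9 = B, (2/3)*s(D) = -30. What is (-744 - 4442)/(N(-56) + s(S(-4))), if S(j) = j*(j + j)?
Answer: 2593/46 ≈ 56.370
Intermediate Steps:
S(j) = 2*j² (S(j) = j*(2*j) = 2*j²)
s(D) = -45 (s(D) = (3/2)*(-30) = -45)
N(B) = 9 + B
(-744 - 4442)/(N(-56) + s(S(-4))) = (-744 - 4442)/((9 - 56) - 45) = -5186/(-47 - 45) = -5186/(-92) = -5186*(-1/92) = 2593/46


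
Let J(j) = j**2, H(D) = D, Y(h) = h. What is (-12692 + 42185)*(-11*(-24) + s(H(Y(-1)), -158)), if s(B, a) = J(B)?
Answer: 7815645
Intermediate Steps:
s(B, a) = B**2
(-12692 + 42185)*(-11*(-24) + s(H(Y(-1)), -158)) = (-12692 + 42185)*(-11*(-24) + (-1)**2) = 29493*(264 + 1) = 29493*265 = 7815645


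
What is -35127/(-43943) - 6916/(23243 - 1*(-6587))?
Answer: 19577069/34495255 ≈ 0.56753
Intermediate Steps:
-35127/(-43943) - 6916/(23243 - 1*(-6587)) = -35127*(-1/43943) - 6916/(23243 + 6587) = 35127/43943 - 6916/29830 = 35127/43943 - 6916*1/29830 = 35127/43943 - 182/785 = 19577069/34495255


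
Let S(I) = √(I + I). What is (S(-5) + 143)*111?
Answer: 15873 + 111*I*√10 ≈ 15873.0 + 351.01*I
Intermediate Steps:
S(I) = √2*√I (S(I) = √(2*I) = √2*√I)
(S(-5) + 143)*111 = (√2*√(-5) + 143)*111 = (√2*(I*√5) + 143)*111 = (I*√10 + 143)*111 = (143 + I*√10)*111 = 15873 + 111*I*√10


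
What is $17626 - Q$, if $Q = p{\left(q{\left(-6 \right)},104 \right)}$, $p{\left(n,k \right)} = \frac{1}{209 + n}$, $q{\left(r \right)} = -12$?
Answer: $\frac{3472321}{197} \approx 17626.0$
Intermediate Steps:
$Q = \frac{1}{197}$ ($Q = \frac{1}{209 - 12} = \frac{1}{197} \approx 0.0050761$)
$17626 - Q = 17626 - \frac{1}{197} = \frac{3472321}{197}$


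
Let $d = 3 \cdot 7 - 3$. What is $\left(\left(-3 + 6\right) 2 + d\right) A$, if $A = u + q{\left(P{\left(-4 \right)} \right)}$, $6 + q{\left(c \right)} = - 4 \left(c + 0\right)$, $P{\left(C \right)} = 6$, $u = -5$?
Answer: $-840$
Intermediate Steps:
$q{\left(c \right)} = -6 - 4 c$ ($q{\left(c \right)} = -6 - 4 \left(c + 0\right) = -6 - 4 c$)
$d = 18$ ($d = 21 - 3 = 18$)
$A = -35$ ($A = -5 - 30 = -35$)
$\left(\left(-3 + 6\right) 2 + d\right) A = \left(\left(-3 + 6\right) 2 + 18\right) \left(-35\right) = \left(3 \cdot 2 + 18\right) \left(-35\right) = \left(6 + 18\right) \left(-35\right) = 24 \left(-35\right) = -840$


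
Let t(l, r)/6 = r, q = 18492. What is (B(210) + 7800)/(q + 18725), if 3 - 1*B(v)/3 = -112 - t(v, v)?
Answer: 11925/37217 ≈ 0.32042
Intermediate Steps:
t(l, r) = 6*r
B(v) = 345 + 18*v (B(v) = 9 - 3*(-112 - 6*v) = 9 + (336 + 18*v) = 345 + 18*v)
(B(210) + 7800)/(q + 18725) = ((345 + 18*210) + 7800)/(18492 + 18725) = ((345 + 3780) + 7800)/37217 = (4125 + 7800)*(1/37217) = 11925*(1/37217) = 11925/37217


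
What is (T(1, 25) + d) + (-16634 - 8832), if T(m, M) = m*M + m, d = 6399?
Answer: -19041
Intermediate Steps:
T(m, M) = m + M*m (T(m, M) = M*m + m = m + M*m)
(T(1, 25) + d) + (-16634 - 8832) = (1*(1 + 25) + 6399) + (-16634 - 8832) = (1*26 + 6399) - 25466 = (26 + 6399) - 25466 = 6425 - 25466 = -19041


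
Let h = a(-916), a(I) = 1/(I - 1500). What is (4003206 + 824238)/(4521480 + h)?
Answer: 11663104704/10923895679 ≈ 1.0677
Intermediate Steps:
a(I) = 1/(-1500 + I)
h = -1/2416 (h = 1/(-1500 - 916) = 1/(-2416) = -1/2416 ≈ -0.00041391)
(4003206 + 824238)/(4521480 + h) = (4003206 + 824238)/(4521480 - 1/2416) = 4827444/(10923895679/2416) = 4827444*(2416/10923895679) = 11663104704/10923895679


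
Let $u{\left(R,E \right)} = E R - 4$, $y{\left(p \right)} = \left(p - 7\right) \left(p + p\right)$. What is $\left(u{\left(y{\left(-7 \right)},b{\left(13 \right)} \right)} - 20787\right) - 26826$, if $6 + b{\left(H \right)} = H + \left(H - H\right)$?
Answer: $-46245$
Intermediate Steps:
$b{\left(H \right)} = -6 + H$ ($b{\left(H \right)} = -6 + \left(H + \left(H - H\right)\right) = -6 + \left(H + 0\right) = -6 + H$)
$y{\left(p \right)} = 2 p \left(-7 + p\right)$ ($y{\left(p \right)} = \left(-7 + p\right) 2 p = 2 p \left(-7 + p\right)$)
$u{\left(R,E \right)} = -4 + E R$
$\left(u{\left(y{\left(-7 \right)},b{\left(13 \right)} \right)} - 20787\right) - 26826 = \left(\left(-4 + \left(-6 + 13\right) 2 \left(-7\right) \left(-7 - 7\right)\right) - 20787\right) - 26826 = \left(\left(-4 + 7 \cdot 2 \left(-7\right) \left(-14\right)\right) - 20787\right) - 26826 = \left(\left(-4 + 7 \cdot 196\right) - 20787\right) - 26826 = \left(\left(-4 + 1372\right) - 20787\right) - 26826 = \left(1368 - 20787\right) - 26826 = -19419 - 26826 = -46245$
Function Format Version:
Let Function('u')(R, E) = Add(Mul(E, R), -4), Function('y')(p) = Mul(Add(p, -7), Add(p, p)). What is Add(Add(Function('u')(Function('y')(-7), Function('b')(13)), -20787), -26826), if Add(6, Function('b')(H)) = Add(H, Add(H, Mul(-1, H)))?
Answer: -46245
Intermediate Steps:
Function('b')(H) = Add(-6, H) (Function('b')(H) = Add(-6, Add(H, Add(H, Mul(-1, H)))) = Add(-6, Add(H, 0)) = Add(-6, H))
Function('y')(p) = Mul(2, p, Add(-7, p)) (Function('y')(p) = Mul(Add(-7, p), Mul(2, p)) = Mul(2, p, Add(-7, p)))
Function('u')(R, E) = Add(-4, Mul(E, R))
Add(Add(Function('u')(Function('y')(-7), Function('b')(13)), -20787), -26826) = Add(Add(Add(-4, Mul(Add(-6, 13), Mul(2, -7, Add(-7, -7)))), -20787), -26826) = Add(Add(Add(-4, Mul(7, Mul(2, -7, -14))), -20787), -26826) = Add(Add(Add(-4, Mul(7, 196)), -20787), -26826) = Add(Add(Add(-4, 1372), -20787), -26826) = Add(Add(1368, -20787), -26826) = Add(-19419, -26826) = -46245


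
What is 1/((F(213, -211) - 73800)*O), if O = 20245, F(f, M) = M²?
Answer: -1/592753355 ≈ -1.6870e-9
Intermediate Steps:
1/((F(213, -211) - 73800)*O) = 1/((-211)² - 73800*20245) = (1/20245)/(44521 - 73800) = (1/20245)/(-29279) = -1/29279*1/20245 = -1/592753355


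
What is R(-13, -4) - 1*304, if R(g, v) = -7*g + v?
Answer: -217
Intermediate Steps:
R(g, v) = v - 7*g
R(-13, -4) - 1*304 = (-4 - 7*(-13)) - 1*304 = (-4 + 91) - 304 = 87 - 304 = -217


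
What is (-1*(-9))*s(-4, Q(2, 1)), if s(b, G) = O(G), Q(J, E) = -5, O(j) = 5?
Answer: 45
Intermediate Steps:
s(b, G) = 5
(-1*(-9))*s(-4, Q(2, 1)) = -1*(-9)*5 = 9*5 = 45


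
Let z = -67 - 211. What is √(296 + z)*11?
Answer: 33*√2 ≈ 46.669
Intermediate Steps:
z = -278
√(296 + z)*11 = √(296 - 278)*11 = √18*11 = (3*√2)*11 = 33*√2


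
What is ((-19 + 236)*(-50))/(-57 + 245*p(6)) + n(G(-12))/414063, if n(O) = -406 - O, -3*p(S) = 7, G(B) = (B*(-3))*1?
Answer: 518342963/30035493 ≈ 17.258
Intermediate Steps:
G(B) = -3*B (G(B) = -3*B*1 = -3*B)
p(S) = -7/3 (p(S) = -1/3*7 = -7/3)
((-19 + 236)*(-50))/(-57 + 245*p(6)) + n(G(-12))/414063 = ((-19 + 236)*(-50))/(-57 + 245*(-7/3)) + (-406 - (-3)*(-12))/414063 = (217*(-50))/(-57 - 1715/3) + (-406 - 1*36)*(1/414063) = -10850/(-1886/3) + (-406 - 36)*(1/414063) = -10850*(-3/1886) - 442*1/414063 = 16275/943 - 34/31851 = 518342963/30035493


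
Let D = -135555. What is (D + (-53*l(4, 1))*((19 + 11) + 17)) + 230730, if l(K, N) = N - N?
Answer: 95175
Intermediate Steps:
l(K, N) = 0
(D + (-53*l(4, 1))*((19 + 11) + 17)) + 230730 = (-135555 + (-53*0)*((19 + 11) + 17)) + 230730 = (-135555 + 0*(30 + 17)) + 230730 = (-135555 + 0*47) + 230730 = (-135555 + 0) + 230730 = -135555 + 230730 = 95175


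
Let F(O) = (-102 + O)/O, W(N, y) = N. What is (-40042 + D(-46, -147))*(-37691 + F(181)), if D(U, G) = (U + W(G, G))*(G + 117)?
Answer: 233666869984/181 ≈ 1.2910e+9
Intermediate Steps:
F(O) = (-102 + O)/O
D(U, G) = (117 + G)*(G + U) (D(U, G) = (U + G)*(G + 117) = (G + U)*(117 + G) = (117 + G)*(G + U))
(-40042 + D(-46, -147))*(-37691 + F(181)) = (-40042 + ((-147)**2 + 117*(-147) + 117*(-46) - 147*(-46)))*(-37691 + (-102 + 181)/181) = (-40042 + (21609 - 17199 - 5382 + 6762))*(-37691 + (1/181)*79) = (-40042 + 5790)*(-37691 + 79/181) = -34252*(-6821992/181) = 233666869984/181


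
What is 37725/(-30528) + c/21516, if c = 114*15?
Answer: -21096895/18245568 ≈ -1.1563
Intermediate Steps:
c = 1710
37725/(-30528) + c/21516 = 37725/(-30528) + 1710/21516 = 37725*(-1/30528) + 1710*(1/21516) = -12575/10176 + 285/3586 = -21096895/18245568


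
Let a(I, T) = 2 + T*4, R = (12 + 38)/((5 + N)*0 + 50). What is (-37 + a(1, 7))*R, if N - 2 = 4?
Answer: -7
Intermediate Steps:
N = 6 (N = 2 + 4 = 6)
R = 1 (R = (12 + 38)/((5 + 6)*0 + 50) = 50/(11*0 + 50) = 50/(0 + 50) = 50/50 = 50*(1/50) = 1)
a(I, T) = 2 + 4*T
(-37 + a(1, 7))*R = (-37 + (2 + 4*7))*1 = (-37 + (2 + 28))*1 = (-37 + 30)*1 = -7*1 = -7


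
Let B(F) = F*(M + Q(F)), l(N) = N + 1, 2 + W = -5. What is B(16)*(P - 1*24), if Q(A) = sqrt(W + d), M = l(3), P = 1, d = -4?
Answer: -1472 - 368*I*sqrt(11) ≈ -1472.0 - 1220.5*I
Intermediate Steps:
W = -7 (W = -2 - 5 = -7)
l(N) = 1 + N
M = 4 (M = 1 + 3 = 4)
Q(A) = I*sqrt(11) (Q(A) = sqrt(-7 - 4) = sqrt(-11) = I*sqrt(11))
B(F) = F*(4 + I*sqrt(11))
B(16)*(P - 1*24) = (16*(4 + I*sqrt(11)))*(1 - 1*24) = (64 + 16*I*sqrt(11))*(1 - 24) = (64 + 16*I*sqrt(11))*(-23) = -1472 - 368*I*sqrt(11)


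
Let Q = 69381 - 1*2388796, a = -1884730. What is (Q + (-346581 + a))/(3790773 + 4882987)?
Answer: -2275363/4336880 ≈ -0.52465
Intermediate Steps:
Q = -2319415 (Q = 69381 - 2388796 = -2319415)
(Q + (-346581 + a))/(3790773 + 4882987) = (-2319415 + (-346581 - 1884730))/(3790773 + 4882987) = (-2319415 - 2231311)/8673760 = -4550726*1/8673760 = -2275363/4336880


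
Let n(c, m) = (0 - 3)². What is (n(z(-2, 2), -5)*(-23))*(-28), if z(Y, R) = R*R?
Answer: 5796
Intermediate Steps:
z(Y, R) = R²
n(c, m) = 9 (n(c, m) = (-3)² = 9)
(n(z(-2, 2), -5)*(-23))*(-28) = (9*(-23))*(-28) = -207*(-28) = 5796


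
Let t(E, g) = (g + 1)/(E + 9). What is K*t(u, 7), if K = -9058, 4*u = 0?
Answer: -72464/9 ≈ -8051.6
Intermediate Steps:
u = 0 (u = (¼)*0 = 0)
t(E, g) = (1 + g)/(9 + E)
K*t(u, 7) = -9058*(1 + 7)/(9 + 0) = -9058*8/9 = -72464/9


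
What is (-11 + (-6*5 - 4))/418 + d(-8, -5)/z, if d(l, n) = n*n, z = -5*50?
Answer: -217/1045 ≈ -0.20766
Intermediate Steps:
z = -250
d(l, n) = n²
(-11 + (-6*5 - 4))/418 + d(-8, -5)/z = (-11 + (-6*5 - 4))/418 + (-5)²/(-250) = (-11 + (-30 - 4))*(1/418) + 25*(-1/250) = (-11 - 34)*(1/418) - ⅒ = -45*1/418 - ⅒ = -45/418 - ⅒ = -217/1045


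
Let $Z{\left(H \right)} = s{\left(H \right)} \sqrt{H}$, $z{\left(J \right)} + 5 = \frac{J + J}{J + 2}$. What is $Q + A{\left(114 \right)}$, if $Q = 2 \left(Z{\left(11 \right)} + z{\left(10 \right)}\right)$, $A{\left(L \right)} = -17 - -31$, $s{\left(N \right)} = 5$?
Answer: $\frac{22}{3} + 10 \sqrt{11} \approx 40.5$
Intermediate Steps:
$z{\left(J \right)} = -5 + \frac{2 J}{2 + J}$ ($z{\left(J \right)} = -5 + \frac{J + J}{J + 2} = -5 + \frac{2 J}{2 + J}$)
$A{\left(L \right)} = 14$ ($A{\left(L \right)} = -17 + 31 = 14$)
$Z{\left(H \right)} = 5 \sqrt{H}$
$Q = - \frac{20}{3} + 10 \sqrt{11}$ ($Q = 2 \left(5 \sqrt{11} + \frac{-10 - 30}{2 + 10}\right) = 2 \left(5 \sqrt{11} + \frac{-10 - 30}{12}\right) = 2 \left(5 \sqrt{11} + \frac{1}{12} \left(-40\right)\right) = 2 \left(5 \sqrt{11} - \frac{10}{3}\right) = 2 \left(- \frac{10}{3} + 5 \sqrt{11}\right) = - \frac{20}{3} + 10 \sqrt{11} \approx 26.5$)
$Q + A{\left(114 \right)} = \left(- \frac{20}{3} + 10 \sqrt{11}\right) + 14 = \frac{22}{3} + 10 \sqrt{11}$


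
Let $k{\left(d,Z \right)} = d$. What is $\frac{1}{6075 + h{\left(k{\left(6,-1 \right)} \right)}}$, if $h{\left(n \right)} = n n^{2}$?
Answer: $\frac{1}{6291} \approx 0.00015896$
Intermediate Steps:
$h{\left(n \right)} = n^{3}$
$\frac{1}{6075 + h{\left(k{\left(6,-1 \right)} \right)}} = \frac{1}{6075 + 6^{3}} = \frac{1}{6075 + 216} = \frac{1}{6291}$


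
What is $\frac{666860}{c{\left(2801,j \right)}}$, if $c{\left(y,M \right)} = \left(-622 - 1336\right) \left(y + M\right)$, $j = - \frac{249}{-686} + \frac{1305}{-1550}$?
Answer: $- \frac{17726805950}{145763017279} \approx -0.12161$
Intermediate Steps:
$j = - \frac{25464}{53165}$ ($j = \left(-249\right) \left(- \frac{1}{686}\right) + 1305 \left(- \frac{1}{1550}\right) = \frac{249}{686} - \frac{261}{310} = - \frac{25464}{53165} \approx -0.47896$)
$c{\left(y,M \right)} = - 1958 M - 1958 y$ ($c{\left(y,M \right)} = - 1958 \left(M + y\right) = - 1958 M - 1958 y$)
$\frac{666860}{c{\left(2801,j \right)}} = \frac{666860}{\left(-1958\right) \left(- \frac{25464}{53165}\right) - 5484358} = \frac{666860}{\frac{49858512}{53165} - 5484358} = \frac{666860}{- \frac{291526034558}{53165}} = 666860 \left(- \frac{53165}{291526034558}\right) = - \frac{17726805950}{145763017279}$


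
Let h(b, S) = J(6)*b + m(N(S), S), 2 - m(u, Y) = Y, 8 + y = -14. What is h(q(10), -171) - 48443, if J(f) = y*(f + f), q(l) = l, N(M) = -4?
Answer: -50910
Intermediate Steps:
y = -22 (y = -8 - 14 = -22)
J(f) = -44*f (J(f) = -22*(f + f) = -44*f)
m(u, Y) = 2 - Y
h(b, S) = 2 - S - 264*b (h(b, S) = (-44*6)*b + (2 - S) = -264*b + (2 - S) = 2 - S - 264*b)
h(q(10), -171) - 48443 = (2 - 1*(-171) - 264*10) - 48443 = (2 + 171 - 2640) - 48443 = -2467 - 48443 = -50910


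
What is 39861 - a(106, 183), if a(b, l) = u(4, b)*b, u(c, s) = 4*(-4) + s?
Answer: 30321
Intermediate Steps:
u(c, s) = -16 + s
a(b, l) = b*(-16 + b) (a(b, l) = (-16 + b)*b = b*(-16 + b))
39861 - a(106, 183) = 39861 - 106*(-16 + 106) = 39861 - 106*90 = 39861 - 1*9540 = 39861 - 9540 = 30321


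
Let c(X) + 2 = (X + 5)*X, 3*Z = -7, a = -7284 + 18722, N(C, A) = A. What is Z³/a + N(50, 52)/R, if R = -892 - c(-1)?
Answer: -1168775/19544274 ≈ -0.059801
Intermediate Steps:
a = 11438
Z = -7/3 (Z = (⅓)*(-7) = -7/3 ≈ -2.3333)
c(X) = -2 + X*(5 + X) (c(X) = -2 + (X + 5)*X = -2 + (5 + X)*X = -2 + X*(5 + X))
R = -886 (R = -892 - (-2 + (-1)² + 5*(-1)) = -892 - (-2 + 1 - 5) = -892 - 1*(-6) = -892 + 6 = -886)
Z³/a + N(50, 52)/R = (-7/3)³/11438 + 52/(-886) = -343/27*1/11438 + 52*(-1/886) = -49/44118 - 26/443 = -1168775/19544274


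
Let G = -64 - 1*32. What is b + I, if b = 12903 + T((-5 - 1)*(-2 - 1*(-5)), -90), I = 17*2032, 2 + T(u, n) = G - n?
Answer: 47439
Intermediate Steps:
G = -96 (G = -64 - 32 = -96)
T(u, n) = -98 - n (T(u, n) = -2 + (-96 - n) = -98 - n)
I = 34544
b = 12895 (b = 12903 + (-98 - 1*(-90)) = 12903 + (-98 + 90) = 12903 - 8 = 12895)
b + I = 12895 + 34544 = 47439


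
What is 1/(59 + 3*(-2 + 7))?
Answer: 1/74 ≈ 0.013514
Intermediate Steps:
1/(59 + 3*(-2 + 7)) = 1/(59 + 3*5) = 1/(59 + 15) = 1/74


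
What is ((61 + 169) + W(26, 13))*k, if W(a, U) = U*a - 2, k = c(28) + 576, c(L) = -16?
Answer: 316960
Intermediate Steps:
k = 560 (k = -16 + 576 = 560)
W(a, U) = -2 + U*a
((61 + 169) + W(26, 13))*k = ((61 + 169) + (-2 + 13*26))*560 = (230 + (-2 + 338))*560 = (230 + 336)*560 = 566*560 = 316960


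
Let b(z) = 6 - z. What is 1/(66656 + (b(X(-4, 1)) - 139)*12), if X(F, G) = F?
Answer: 1/65108 ≈ 1.5359e-5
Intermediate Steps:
1/(66656 + (b(X(-4, 1)) - 139)*12) = 1/(66656 + ((6 - 1*(-4)) - 139)*12) = 1/(66656 + ((6 + 4) - 139)*12) = 1/(66656 + (10 - 139)*12) = 1/(66656 - 129*12) = 1/(66656 - 1548) = 1/65108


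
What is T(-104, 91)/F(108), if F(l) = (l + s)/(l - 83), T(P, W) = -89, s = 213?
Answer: -2225/321 ≈ -6.9315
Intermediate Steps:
F(l) = (213 + l)/(-83 + l) (F(l) = (l + 213)/(l - 83) = (213 + l)/(-83 + l))
T(-104, 91)/F(108) = -89*(-83 + 108)/(213 + 108) = -89/(321/25) = -89/((1/25)*321) = -89/321/25 = -89*25/321 = -2225/321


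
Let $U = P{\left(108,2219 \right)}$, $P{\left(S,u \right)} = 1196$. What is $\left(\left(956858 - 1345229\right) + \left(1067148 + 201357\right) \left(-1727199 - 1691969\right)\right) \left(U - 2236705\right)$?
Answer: $9695921377226520399$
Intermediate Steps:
$U = 1196$
$\left(\left(956858 - 1345229\right) + \left(1067148 + 201357\right) \left(-1727199 - 1691969\right)\right) \left(U - 2236705\right) = \left(\left(956858 - 1345229\right) + \left(1067148 + 201357\right) \left(-1727199 - 1691969\right)\right) \left(1196 - 2236705\right) = \left(\left(956858 - 1345229\right) + 1268505 \left(-3419168\right)\right) \left(-2235509\right) = \left(-388371 - 4337231703840\right) \left(-2235509\right) = \left(-4337232092211\right) \left(-2235509\right) = 9695921377226520399$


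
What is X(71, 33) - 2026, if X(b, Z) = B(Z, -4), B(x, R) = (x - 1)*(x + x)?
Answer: 86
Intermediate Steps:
B(x, R) = 2*x*(-1 + x) (B(x, R) = (-1 + x)*(2*x) = 2*x*(-1 + x))
X(b, Z) = 2*Z*(-1 + Z)
X(71, 33) - 2026 = 2*33*(-1 + 33) - 2026 = 2*33*32 - 2026 = 2112 - 2026 = 86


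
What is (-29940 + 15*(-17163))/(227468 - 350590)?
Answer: 287385/123122 ≈ 2.3341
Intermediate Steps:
(-29940 + 15*(-17163))/(227468 - 350590) = (-29940 - 257445)/(-123122) = -287385*(-1/123122) = 287385/123122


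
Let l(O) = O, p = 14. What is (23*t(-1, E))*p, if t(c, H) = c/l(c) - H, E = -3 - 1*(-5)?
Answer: -322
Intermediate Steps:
E = 2 (E = -3 + 5 = 2)
t(c, H) = 1 - H (t(c, H) = c/c - H = 1 - H)
(23*t(-1, E))*p = (23*(1 - 1*2))*14 = (23*(1 - 2))*14 = (23*(-1))*14 = -23*14 = -322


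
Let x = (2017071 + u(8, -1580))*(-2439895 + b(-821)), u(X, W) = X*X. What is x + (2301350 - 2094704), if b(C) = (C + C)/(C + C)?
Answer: -4921595377044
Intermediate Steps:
u(X, W) = X²
b(C) = 1 (b(C) = (2*C)/((2*C)) = (2*C)*(1/(2*C)) = 1)
x = -4921595583690 (x = (2017071 + 8²)*(-2439895 + 1) = (2017071 + 64)*(-2439894) = 2017135*(-2439894) = -4921595583690)
x + (2301350 - 2094704) = -4921595583690 + (2301350 - 2094704) = -4921595583690 + 206646 = -4921595377044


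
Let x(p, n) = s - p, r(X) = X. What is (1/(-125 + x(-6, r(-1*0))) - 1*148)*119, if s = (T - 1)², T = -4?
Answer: -1655647/94 ≈ -17613.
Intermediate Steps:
s = 25 (s = (-4 - 1)² = (-5)² = 25)
x(p, n) = 25 - p
(1/(-125 + x(-6, r(-1*0))) - 1*148)*119 = (1/(-125 + (25 - 1*(-6))) - 1*148)*119 = (1/(-125 + (25 + 6)) - 148)*119 = (1/(-125 + 31) - 148)*119 = (1/(-94) - 148)*119 = (-1/94 - 148)*119 = -13913/94*119 = -1655647/94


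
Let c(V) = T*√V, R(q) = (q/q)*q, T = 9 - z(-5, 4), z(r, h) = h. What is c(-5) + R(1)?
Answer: 1 + 5*I*√5 ≈ 1.0 + 11.18*I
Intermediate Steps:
T = 5 (T = 9 - 1*4 = 9 - 4 = 5)
R(q) = q (R(q) = 1*q = q)
c(V) = 5*√V
c(-5) + R(1) = 5*√(-5) + 1 = 5*(I*√5) + 1 = 5*I*√5 + 1 = 1 + 5*I*√5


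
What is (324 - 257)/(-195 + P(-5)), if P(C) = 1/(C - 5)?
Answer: -670/1951 ≈ -0.34341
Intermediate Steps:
P(C) = 1/(-5 + C)
(324 - 257)/(-195 + P(-5)) = (324 - 257)/(-195 + 1/(-5 - 5)) = 67/(-195 + 1/(-10)) = 67/(-195 - ⅒) = 67/(-1951/10) = 67*(-10/1951) = -670/1951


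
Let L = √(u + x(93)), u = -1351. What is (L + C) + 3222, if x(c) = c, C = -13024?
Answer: -9802 + I*√1258 ≈ -9802.0 + 35.468*I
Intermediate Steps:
L = I*√1258 (L = √(-1351 + 93) = √(-1258) = I*√1258 ≈ 35.468*I)
(L + C) + 3222 = (I*√1258 - 13024) + 3222 = (-13024 + I*√1258) + 3222 = -9802 + I*√1258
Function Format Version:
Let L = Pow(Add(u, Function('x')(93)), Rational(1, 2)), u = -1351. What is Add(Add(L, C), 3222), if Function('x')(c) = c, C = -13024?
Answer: Add(-9802, Mul(I, Pow(1258, Rational(1, 2)))) ≈ Add(-9802.0, Mul(35.468, I))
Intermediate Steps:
L = Mul(I, Pow(1258, Rational(1, 2))) (L = Pow(Add(-1351, 93), Rational(1, 2)) = Pow(-1258, Rational(1, 2)) = Mul(I, Pow(1258, Rational(1, 2))) ≈ Mul(35.468, I))
Add(Add(L, C), 3222) = Add(Add(Mul(I, Pow(1258, Rational(1, 2))), -13024), 3222) = Add(Add(-13024, Mul(I, Pow(1258, Rational(1, 2)))), 3222) = Add(-9802, Mul(I, Pow(1258, Rational(1, 2))))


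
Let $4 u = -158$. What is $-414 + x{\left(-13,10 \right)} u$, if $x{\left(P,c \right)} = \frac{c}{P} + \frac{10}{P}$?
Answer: $- \frac{4592}{13} \approx -353.23$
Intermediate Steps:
$x{\left(P,c \right)} = \frac{10}{P} + \frac{c}{P}$
$u = - \frac{79}{2}$ ($u = \frac{1}{4} \left(-158\right) = - \frac{79}{2} \approx -39.5$)
$-414 + x{\left(-13,10 \right)} u = -414 + \frac{10 + 10}{-13} \left(- \frac{79}{2}\right) = -414 + \left(- \frac{1}{13}\right) 20 \left(- \frac{79}{2}\right) = -414 - - \frac{790}{13} = -414 + \frac{790}{13} = - \frac{4592}{13}$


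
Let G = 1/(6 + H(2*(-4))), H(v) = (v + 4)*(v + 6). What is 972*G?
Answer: 486/7 ≈ 69.429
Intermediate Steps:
H(v) = (4 + v)*(6 + v)
G = 1/14 (G = 1/(6 + (24 + (2*(-4))**2 + 10*(2*(-4)))) = 1/(6 + (24 + (-8)**2 + 10*(-8))) = 1/(6 + (24 + 64 - 80)) = 1/(6 + 8) = 1/14 ≈ 0.071429)
972*G = 972*(1/14) = 486/7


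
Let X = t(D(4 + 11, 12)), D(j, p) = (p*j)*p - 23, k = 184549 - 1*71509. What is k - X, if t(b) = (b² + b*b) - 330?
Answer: -9020168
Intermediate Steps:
k = 113040 (k = 184549 - 71509 = 113040)
D(j, p) = -23 + j*p² (D(j, p) = (j*p)*p - 23 = j*p² - 23 = -23 + j*p²)
t(b) = -330 + 2*b² (t(b) = (b² + b²) - 330 = 2*b² - 330 = -330 + 2*b²)
X = 9133208 (X = -330 + 2*(-23 + (4 + 11)*12²)² = -330 + 2*(-23 + 15*144)² = -330 + 2*(-23 + 2160)² = -330 + 2*2137² = -330 + 2*4566769 = -330 + 9133538 = 9133208)
k - X = 113040 - 1*9133208 = 113040 - 9133208 = -9020168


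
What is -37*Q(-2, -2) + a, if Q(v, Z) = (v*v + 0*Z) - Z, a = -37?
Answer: -259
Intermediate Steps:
Q(v, Z) = v² - Z (Q(v, Z) = (v² + 0) - Z = v² - Z)
-37*Q(-2, -2) + a = -37*((-2)² - 1*(-2)) - 37 = -37*(4 + 2) - 37 = -37*6 - 37 = -222 - 37 = -259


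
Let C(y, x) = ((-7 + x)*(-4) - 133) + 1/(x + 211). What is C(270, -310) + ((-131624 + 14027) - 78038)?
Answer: -19255501/99 ≈ -1.9450e+5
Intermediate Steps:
C(y, x) = -105 + 1/(211 + x) - 4*x (C(y, x) = ((28 - 4*x) - 133) + 1/(211 + x) = (-105 - 4*x) + 1/(211 + x) = -105 + 1/(211 + x) - 4*x)
C(270, -310) + ((-131624 + 14027) - 78038) = (-22154 - 949*(-310) - 4*(-310)²)/(211 - 310) + ((-131624 + 14027) - 78038) = (-22154 + 294190 - 4*96100)/(-99) + (-117597 - 78038) = -(-22154 + 294190 - 384400)/99 - 195635 = -1/99*(-112364) - 195635 = 112364/99 - 195635 = -19255501/99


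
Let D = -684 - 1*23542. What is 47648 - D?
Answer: 71874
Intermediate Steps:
D = -24226 (D = -684 - 23542 = -24226)
47648 - D = 47648 - 1*(-24226) = 47648 + 24226 = 71874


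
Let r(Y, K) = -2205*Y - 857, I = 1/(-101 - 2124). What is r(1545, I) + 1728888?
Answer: -1678694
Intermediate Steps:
I = -1/2225 (I = 1/(-2225) = -1/2225 ≈ -0.00044944)
r(Y, K) = -857 - 2205*Y
r(1545, I) + 1728888 = (-857 - 2205*1545) + 1728888 = (-857 - 3406725) + 1728888 = -3407582 + 1728888 = -1678694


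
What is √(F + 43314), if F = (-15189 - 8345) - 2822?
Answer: √16958 ≈ 130.22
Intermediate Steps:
F = -26356 (F = -23534 - 2822 = -26356)
√(F + 43314) = √(-26356 + 43314) = √16958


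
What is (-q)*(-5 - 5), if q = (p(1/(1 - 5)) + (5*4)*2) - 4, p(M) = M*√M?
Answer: 360 - 5*I/4 ≈ 360.0 - 1.25*I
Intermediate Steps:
p(M) = M^(3/2)
q = 36 - I/8 (q = ((1/(1 - 5))^(3/2) + (5*4)*2) - 4 = ((1/(-4))^(3/2) + 20*2) - 4 = ((-¼)^(3/2) + 40) - 4 = (-I/8 + 40) - 4 = (40 - I/8) - 4 = 36 - I/8 ≈ 36.0 - 0.125*I)
(-q)*(-5 - 5) = (-(36 - I/8))*(-5 - 5) = (-36 + I/8)*(-10) = 360 - 5*I/4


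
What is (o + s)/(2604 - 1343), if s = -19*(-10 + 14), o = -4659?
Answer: -4735/1261 ≈ -3.7550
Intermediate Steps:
s = -76 (s = -19*4 = -76)
(o + s)/(2604 - 1343) = (-4659 - 76)/(2604 - 1343) = -4735/1261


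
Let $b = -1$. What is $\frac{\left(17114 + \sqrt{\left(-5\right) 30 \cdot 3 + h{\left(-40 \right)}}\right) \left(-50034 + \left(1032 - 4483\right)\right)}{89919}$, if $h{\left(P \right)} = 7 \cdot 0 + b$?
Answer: $- \frac{915342290}{89919} - \frac{53485 i \sqrt{451}}{89919} \approx -10180.0 - 12.632 i$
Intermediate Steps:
$h{\left(P \right)} = -1$ ($h{\left(P \right)} = 7 \cdot 0 - 1 = 0 - 1 = -1$)
$\frac{\left(17114 + \sqrt{\left(-5\right) 30 \cdot 3 + h{\left(-40 \right)}}\right) \left(-50034 + \left(1032 - 4483\right)\right)}{89919} = \frac{\left(17114 + \sqrt{\left(-5\right) 30 \cdot 3 - 1}\right) \left(-50034 + \left(1032 - 4483\right)\right)}{89919} = \left(17114 + \sqrt{\left(-150\right) 3 - 1}\right) \left(-50034 + \left(1032 - 4483\right)\right) \frac{1}{89919} = \left(17114 + \sqrt{-450 - 1}\right) \left(-50034 - 3451\right) \frac{1}{89919} = \left(17114 + \sqrt{-451}\right) \left(-53485\right) \frac{1}{89919} = \left(17114 + i \sqrt{451}\right) \left(-53485\right) \frac{1}{89919} = \left(-915342290 - 53485 i \sqrt{451}\right) \frac{1}{89919} = - \frac{915342290}{89919} - \frac{53485 i \sqrt{451}}{89919}$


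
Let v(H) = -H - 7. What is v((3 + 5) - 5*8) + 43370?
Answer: 43395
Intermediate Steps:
v(H) = -7 - H
v((3 + 5) - 5*8) + 43370 = (-7 - ((3 + 5) - 5*8)) + 43370 = (-7 - (8 - 40)) + 43370 = (-7 - 1*(-32)) + 43370 = (-7 + 32) + 43370 = 25 + 43370 = 43395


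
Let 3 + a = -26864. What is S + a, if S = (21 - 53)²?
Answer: -25843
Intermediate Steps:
a = -26867 (a = -3 - 26864 = -26867)
S = 1024 (S = (-32)² = 1024)
S + a = 1024 - 26867 = -25843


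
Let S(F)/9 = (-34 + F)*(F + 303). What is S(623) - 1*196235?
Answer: 4712491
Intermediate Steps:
S(F) = 9*(-34 + F)*(303 + F) (S(F) = 9*((-34 + F)*(F + 303)) = 9*((-34 + F)*(303 + F)) = 9*(-34 + F)*(303 + F))
S(623) - 1*196235 = (-92718 + 9*623² + 2421*623) - 1*196235 = (-92718 + 9*388129 + 1508283) - 196235 = (-92718 + 3493161 + 1508283) - 196235 = 4908726 - 196235 = 4712491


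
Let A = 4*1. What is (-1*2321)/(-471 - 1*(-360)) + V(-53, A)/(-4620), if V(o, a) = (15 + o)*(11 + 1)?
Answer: 897803/42735 ≈ 21.009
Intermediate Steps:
A = 4
V(o, a) = 180 + 12*o (V(o, a) = (15 + o)*12 = 180 + 12*o)
(-1*2321)/(-471 - 1*(-360)) + V(-53, A)/(-4620) = (-1*2321)/(-471 - 1*(-360)) + (180 + 12*(-53))/(-4620) = -2321/(-471 + 360) + (180 - 636)*(-1/4620) = -2321/(-111) - 456*(-1/4620) = -2321*(-1/111) + 38/385 = 2321/111 + 38/385 = 897803/42735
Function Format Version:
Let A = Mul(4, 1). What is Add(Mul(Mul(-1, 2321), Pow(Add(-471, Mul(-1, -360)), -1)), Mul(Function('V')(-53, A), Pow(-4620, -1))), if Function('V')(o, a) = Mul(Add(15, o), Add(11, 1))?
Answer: Rational(897803, 42735) ≈ 21.009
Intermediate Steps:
A = 4
Function('V')(o, a) = Add(180, Mul(12, o)) (Function('V')(o, a) = Mul(Add(15, o), 12) = Add(180, Mul(12, o)))
Add(Mul(Mul(-1, 2321), Pow(Add(-471, Mul(-1, -360)), -1)), Mul(Function('V')(-53, A), Pow(-4620, -1))) = Add(Mul(Mul(-1, 2321), Pow(Add(-471, Mul(-1, -360)), -1)), Mul(Add(180, Mul(12, -53)), Pow(-4620, -1))) = Add(Mul(-2321, Pow(Add(-471, 360), -1)), Mul(Add(180, -636), Rational(-1, 4620))) = Add(Mul(-2321, Pow(-111, -1)), Mul(-456, Rational(-1, 4620))) = Add(Mul(-2321, Rational(-1, 111)), Rational(38, 385)) = Add(Rational(2321, 111), Rational(38, 385)) = Rational(897803, 42735)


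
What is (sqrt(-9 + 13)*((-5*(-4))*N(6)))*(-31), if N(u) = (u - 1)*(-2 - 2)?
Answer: 24800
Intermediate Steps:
N(u) = 4 - 4*u (N(u) = (-1 + u)*(-4) = 4 - 4*u)
(sqrt(-9 + 13)*((-5*(-4))*N(6)))*(-31) = (sqrt(-9 + 13)*((-5*(-4))*(4 - 4*6)))*(-31) = (sqrt(4)*(20*(4 - 24)))*(-31) = (2*(20*(-20)))*(-31) = (2*(-400))*(-31) = -800*(-31) = 24800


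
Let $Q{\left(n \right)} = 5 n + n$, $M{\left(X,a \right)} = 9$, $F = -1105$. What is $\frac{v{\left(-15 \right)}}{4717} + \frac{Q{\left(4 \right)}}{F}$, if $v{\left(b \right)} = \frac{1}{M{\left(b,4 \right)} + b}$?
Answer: $- \frac{680353}{31273710} \approx -0.021755$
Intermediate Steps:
$Q{\left(n \right)} = 6 n$
$v{\left(b \right)} = \frac{1}{9 + b}$
$\frac{v{\left(-15 \right)}}{4717} + \frac{Q{\left(4 \right)}}{F} = \frac{1}{\left(9 - 15\right) 4717} + \frac{6 \cdot 4}{-1105} = \frac{1}{-6} \cdot \frac{1}{4717} + 24 \left(- \frac{1}{1105}\right) = \left(- \frac{1}{6}\right) \frac{1}{4717} - \frac{24}{1105} = - \frac{1}{28302} - \frac{24}{1105} = - \frac{680353}{31273710}$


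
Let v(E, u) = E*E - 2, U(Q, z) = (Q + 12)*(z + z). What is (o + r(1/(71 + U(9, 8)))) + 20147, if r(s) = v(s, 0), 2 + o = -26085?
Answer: -984286357/165649 ≈ -5942.0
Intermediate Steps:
o = -26087 (o = -2 - 26085 = -26087)
U(Q, z) = 2*z*(12 + Q) (U(Q, z) = (12 + Q)*(2*z) = 2*z*(12 + Q))
v(E, u) = -2 + E² (v(E, u) = E² - 2 = -2 + E²)
r(s) = -2 + s²
(o + r(1/(71 + U(9, 8)))) + 20147 = (-26087 + (-2 + (1/(71 + 2*8*(12 + 9)))²)) + 20147 = (-26087 + (-2 + (1/(71 + 2*8*21))²)) + 20147 = (-26087 + (-2 + (1/(71 + 336))²)) + 20147 = (-26087 + (-2 + (1/407)²)) + 20147 = (-26087 + (-2 + 1/165649)) + 20147 = (-26087 - 331297/165649) + 20147 = -4321616760/165649 + 20147 = -984286357/165649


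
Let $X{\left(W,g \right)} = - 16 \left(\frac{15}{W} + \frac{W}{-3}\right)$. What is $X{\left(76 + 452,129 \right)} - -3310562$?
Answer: $\frac{36447153}{11} \approx 3.3134 \cdot 10^{6}$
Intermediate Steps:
$X{\left(W,g \right)} = - \frac{240}{W} + \frac{16 W}{3}$ ($X{\left(W,g \right)} = - 16 \left(\frac{15}{W} + W \left(- \frac{1}{3}\right)\right) = - 16 \left(\frac{15}{W} - \frac{W}{3}\right) = - \frac{240}{W} + \frac{16 W}{3}$)
$X{\left(76 + 452,129 \right)} - -3310562 = \left(- \frac{240}{76 + 452} + \frac{16 \left(76 + 452\right)}{3}\right) - -3310562 = \left(- \frac{240}{528} + \frac{16}{3} \cdot 528\right) + 3310562 = \left(\left(-240\right) \frac{1}{528} + 2816\right) + 3310562 = \left(- \frac{5}{11} + 2816\right) + 3310562 = \frac{30971}{11} + 3310562 = \frac{36447153}{11}$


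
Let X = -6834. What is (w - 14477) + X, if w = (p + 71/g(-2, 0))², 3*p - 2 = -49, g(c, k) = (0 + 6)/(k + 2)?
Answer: -21247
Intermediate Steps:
g(c, k) = 6/(2 + k)
p = -47/3 (p = ⅔ + (⅓)*(-49) = ⅔ - 49/3 = -47/3 ≈ -15.667)
w = 64 (w = (-47/3 + 71/((6/(2 + 0))))² = (-47/3 + 71/((6/2)))² = (-47/3 + 71/((6*(½))))² = (-47/3 + 71/3)² = 8² = 64)
(w - 14477) + X = (64 - 14477) - 6834 = -14413 - 6834 = -21247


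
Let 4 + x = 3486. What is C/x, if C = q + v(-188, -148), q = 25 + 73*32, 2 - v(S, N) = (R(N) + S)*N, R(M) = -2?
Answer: -25757/3482 ≈ -7.3972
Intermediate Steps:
v(S, N) = 2 - N*(-2 + S) (v(S, N) = 2 - (-2 + S)*N = 2 - N*(-2 + S))
x = 3482 (x = -4 + 3486 = 3482)
q = 2361 (q = 25 + 2336 = 2361)
C = -25757 (C = 2361 + (2 + 2*(-148) - 1*(-148)*(-188)) = 2361 + (2 - 296 - 27824) = 2361 - 28118 = -25757)
C/x = -25757/3482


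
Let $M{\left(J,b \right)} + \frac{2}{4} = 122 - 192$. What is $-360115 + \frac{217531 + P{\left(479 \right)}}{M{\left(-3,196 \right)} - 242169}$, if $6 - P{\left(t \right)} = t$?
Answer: $- \frac{174468589201}{484479} \approx -3.6012 \cdot 10^{5}$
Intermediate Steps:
$P{\left(t \right)} = 6 - t$
$M{\left(J,b \right)} = - \frac{141}{2}$ ($M{\left(J,b \right)} = - \frac{1}{2} + \left(122 - 192\right) = - \frac{1}{2} - 70 = - \frac{141}{2}$)
$-360115 + \frac{217531 + P{\left(479 \right)}}{M{\left(-3,196 \right)} - 242169} = -360115 + \frac{217531 + \left(6 - 479\right)}{- \frac{141}{2} - 242169} = -360115 + \frac{217531 + \left(6 - 479\right)}{- \frac{484479}{2}} = -360115 + \left(217531 - 473\right) \left(- \frac{2}{484479}\right) = -360115 + 217058 \left(- \frac{2}{484479}\right) = -360115 - \frac{434116}{484479} = - \frac{174468589201}{484479}$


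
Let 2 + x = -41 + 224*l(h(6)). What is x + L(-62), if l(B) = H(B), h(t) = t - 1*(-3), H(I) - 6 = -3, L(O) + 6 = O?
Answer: 561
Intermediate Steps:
L(O) = -6 + O
H(I) = 3 (H(I) = 6 - 3 = 3)
h(t) = 3 + t (h(t) = t + 3 = 3 + t)
l(B) = 3
x = 629 (x = -2 + (-41 + 224*3) = -2 + (-41 + 672) = -2 + 631 = 629)
x + L(-62) = 629 + (-6 - 62) = 629 - 68 = 561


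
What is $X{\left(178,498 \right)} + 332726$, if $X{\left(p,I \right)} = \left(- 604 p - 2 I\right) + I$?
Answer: $224716$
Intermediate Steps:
$X{\left(p,I \right)} = - I - 604 p$
$X{\left(178,498 \right)} + 332726 = \left(\left(-1\right) 498 - 107512\right) + 332726 = \left(-498 - 107512\right) + 332726 = -108010 + 332726 = 224716$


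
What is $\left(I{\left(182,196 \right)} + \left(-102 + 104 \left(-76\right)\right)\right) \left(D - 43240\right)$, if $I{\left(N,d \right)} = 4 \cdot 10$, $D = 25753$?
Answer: $139301442$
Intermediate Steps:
$I{\left(N,d \right)} = 40$
$\left(I{\left(182,196 \right)} + \left(-102 + 104 \left(-76\right)\right)\right) \left(D - 43240\right) = \left(40 + \left(-102 + 104 \left(-76\right)\right)\right) \left(25753 - 43240\right) = \left(40 - 8006\right) \left(-17487\right) = \left(-7966\right) \left(-17487\right) = 139301442$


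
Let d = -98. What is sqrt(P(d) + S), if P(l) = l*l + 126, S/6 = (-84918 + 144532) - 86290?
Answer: I*sqrt(150326) ≈ 387.72*I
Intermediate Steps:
S = -160056 (S = 6*((-84918 + 144532) - 86290) = 6*(59614 - 86290) = 6*(-26676) = -160056)
P(l) = 126 + l**2 (P(l) = l**2 + 126 = 126 + l**2)
sqrt(P(d) + S) = sqrt((126 + (-98)**2) - 160056) = sqrt((126 + 9604) - 160056) = sqrt(9730 - 160056) = sqrt(-150326) = I*sqrt(150326)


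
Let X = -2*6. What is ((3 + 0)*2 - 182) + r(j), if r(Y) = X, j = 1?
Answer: -188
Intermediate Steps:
X = -12
r(Y) = -12
((3 + 0)*2 - 182) + r(j) = ((3 + 0)*2 - 182) - 12 = (3*2 - 182) - 12 = (6 - 182) - 12 = -176 - 12 = -188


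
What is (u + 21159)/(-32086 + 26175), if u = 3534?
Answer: -24693/5911 ≈ -4.1775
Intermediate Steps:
(u + 21159)/(-32086 + 26175) = (3534 + 21159)/(-32086 + 26175) = 24693/(-5911) = 24693*(-1/5911) = -24693/5911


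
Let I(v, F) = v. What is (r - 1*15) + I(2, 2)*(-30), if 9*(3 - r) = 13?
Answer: -661/9 ≈ -73.444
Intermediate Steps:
r = 14/9 (r = 3 - ⅑*13 = 3 - 13/9 = 14/9 ≈ 1.5556)
(r - 1*15) + I(2, 2)*(-30) = (14/9 - 1*15) + 2*(-30) = (14/9 - 15) - 60 = -121/9 - 60 = -661/9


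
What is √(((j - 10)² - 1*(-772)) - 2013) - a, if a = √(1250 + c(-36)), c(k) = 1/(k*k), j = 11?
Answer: -√1620001/36 + 2*I*√310 ≈ -35.355 + 35.214*I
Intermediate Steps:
c(k) = k⁻² (c(k) = 1/(k²) = k⁻²)
a = √1620001/36 (a = √(1250 + (-36)⁻²) = √(1250 + 1/1296) = √(1620001/1296) = √1620001/36 ≈ 35.355)
√(((j - 10)² - 1*(-772)) - 2013) - a = √(((11 - 10)² - 1*(-772)) - 2013) - √1620001/36 = √((1² + 772) - 2013) - √1620001/36 = √((1 + 772) - 2013) - √1620001/36 = √(773 - 2013) - √1620001/36 = √(-1240) - √1620001/36 = 2*I*√310 - √1620001/36 = -√1620001/36 + 2*I*√310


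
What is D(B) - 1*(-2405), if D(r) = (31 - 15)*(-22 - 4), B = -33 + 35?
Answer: 1989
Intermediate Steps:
B = 2
D(r) = -416 (D(r) = 16*(-26) = -416)
D(B) - 1*(-2405) = -416 - 1*(-2405) = -416 + 2405 = 1989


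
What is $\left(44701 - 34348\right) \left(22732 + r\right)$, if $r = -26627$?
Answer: $-40324935$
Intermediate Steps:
$\left(44701 - 34348\right) \left(22732 + r\right) = \left(44701 - 34348\right) \left(22732 - 26627\right) = 10353 \left(-3895\right) = -40324935$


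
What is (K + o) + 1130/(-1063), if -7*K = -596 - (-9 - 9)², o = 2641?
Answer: 20621731/7441 ≈ 2771.4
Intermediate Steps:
K = 920/7 (K = -(-596 - (-9 - 9)²)/7 = -(-596 - 1*(-18)²)/7 = -(-596 - 1*324)/7 = -(-596 - 324)/7 = -⅐*(-920) = 920/7 ≈ 131.43)
(K + o) + 1130/(-1063) = (920/7 + 2641) + 1130/(-1063) = 19407/7 + 1130*(-1/1063) = 19407/7 - 1130/1063 = 20621731/7441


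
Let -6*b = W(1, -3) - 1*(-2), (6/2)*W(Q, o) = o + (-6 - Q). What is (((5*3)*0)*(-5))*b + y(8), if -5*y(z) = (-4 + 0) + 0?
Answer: ⅘ ≈ 0.80000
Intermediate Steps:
y(z) = ⅘ (y(z) = -((-4 + 0) + 0)/5 = -(-4 + 0)/5 = -⅕*(-4) = ⅘)
W(Q, o) = -2 - Q/3 + o/3 (W(Q, o) = (o + (-6 - Q))/3 = (-6 + o - Q)/3 = -2 - Q/3 + o/3)
b = 2/9 (b = -((-2 - ⅓*1 + (⅓)*(-3)) - 1*(-2))/6 = -((-2 - ⅓ - 1) + 2)/6 = -(-10/3 + 2)/6 = -⅙*(-4/3) = 2/9 ≈ 0.22222)
(((5*3)*0)*(-5))*b + y(8) = (((5*3)*0)*(-5))*(2/9) + ⅘ = ((15*0)*(-5))*(2/9) + ⅘ = (0*(-5))*(2/9) + ⅘ = 0*(2/9) + ⅘ = 0 + ⅘ = ⅘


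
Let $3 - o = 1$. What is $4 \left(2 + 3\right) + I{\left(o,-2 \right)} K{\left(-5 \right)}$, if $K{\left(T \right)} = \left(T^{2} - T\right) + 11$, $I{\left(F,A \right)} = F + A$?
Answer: $20$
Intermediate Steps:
$o = 2$ ($o = 3 - 1 = 2$)
$I{\left(F,A \right)} = A + F$
$K{\left(T \right)} = 11 + T^{2} - T$
$4 \left(2 + 3\right) + I{\left(o,-2 \right)} K{\left(-5 \right)} = 4 \left(2 + 3\right) + \left(-2 + 2\right) \left(11 + \left(-5\right)^{2} - -5\right) = 4 \cdot 5 + 0 \left(11 + 25 + 5\right) = 20 + 0 \cdot 41 = 20 + 0 = 20$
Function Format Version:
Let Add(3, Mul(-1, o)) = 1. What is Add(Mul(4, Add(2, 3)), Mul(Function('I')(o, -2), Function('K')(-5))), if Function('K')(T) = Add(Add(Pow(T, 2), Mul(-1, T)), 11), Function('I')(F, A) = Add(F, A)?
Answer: 20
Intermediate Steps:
o = 2 (o = Add(3, Mul(-1, 1)) = Add(3, -1) = 2)
Function('I')(F, A) = Add(A, F)
Function('K')(T) = Add(11, Pow(T, 2), Mul(-1, T))
Add(Mul(4, Add(2, 3)), Mul(Function('I')(o, -2), Function('K')(-5))) = Add(Mul(4, Add(2, 3)), Mul(Add(-2, 2), Add(11, Pow(-5, 2), Mul(-1, -5)))) = Add(Mul(4, 5), Mul(0, Add(11, 25, 5))) = Add(20, Mul(0, 41)) = Add(20, 0) = 20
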